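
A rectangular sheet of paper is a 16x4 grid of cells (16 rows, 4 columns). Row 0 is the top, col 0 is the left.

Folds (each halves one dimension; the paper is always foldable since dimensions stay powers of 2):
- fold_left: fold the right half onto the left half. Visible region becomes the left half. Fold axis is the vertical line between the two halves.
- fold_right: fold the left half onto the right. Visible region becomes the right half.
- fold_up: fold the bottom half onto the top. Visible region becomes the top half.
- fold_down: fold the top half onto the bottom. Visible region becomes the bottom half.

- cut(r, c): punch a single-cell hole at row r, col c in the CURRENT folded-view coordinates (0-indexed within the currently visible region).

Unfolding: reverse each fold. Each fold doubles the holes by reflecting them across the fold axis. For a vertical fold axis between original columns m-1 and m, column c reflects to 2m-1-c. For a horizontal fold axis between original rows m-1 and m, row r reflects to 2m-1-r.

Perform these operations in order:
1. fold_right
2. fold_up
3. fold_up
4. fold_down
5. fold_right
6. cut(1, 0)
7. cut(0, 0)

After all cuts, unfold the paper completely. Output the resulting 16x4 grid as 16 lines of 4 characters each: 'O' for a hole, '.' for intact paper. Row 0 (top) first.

Answer: OOOO
OOOO
OOOO
OOOO
OOOO
OOOO
OOOO
OOOO
OOOO
OOOO
OOOO
OOOO
OOOO
OOOO
OOOO
OOOO

Derivation:
Op 1 fold_right: fold axis v@2; visible region now rows[0,16) x cols[2,4) = 16x2
Op 2 fold_up: fold axis h@8; visible region now rows[0,8) x cols[2,4) = 8x2
Op 3 fold_up: fold axis h@4; visible region now rows[0,4) x cols[2,4) = 4x2
Op 4 fold_down: fold axis h@2; visible region now rows[2,4) x cols[2,4) = 2x2
Op 5 fold_right: fold axis v@3; visible region now rows[2,4) x cols[3,4) = 2x1
Op 6 cut(1, 0): punch at orig (3,3); cuts so far [(3, 3)]; region rows[2,4) x cols[3,4) = 2x1
Op 7 cut(0, 0): punch at orig (2,3); cuts so far [(2, 3), (3, 3)]; region rows[2,4) x cols[3,4) = 2x1
Unfold 1 (reflect across v@3): 4 holes -> [(2, 2), (2, 3), (3, 2), (3, 3)]
Unfold 2 (reflect across h@2): 8 holes -> [(0, 2), (0, 3), (1, 2), (1, 3), (2, 2), (2, 3), (3, 2), (3, 3)]
Unfold 3 (reflect across h@4): 16 holes -> [(0, 2), (0, 3), (1, 2), (1, 3), (2, 2), (2, 3), (3, 2), (3, 3), (4, 2), (4, 3), (5, 2), (5, 3), (6, 2), (6, 3), (7, 2), (7, 3)]
Unfold 4 (reflect across h@8): 32 holes -> [(0, 2), (0, 3), (1, 2), (1, 3), (2, 2), (2, 3), (3, 2), (3, 3), (4, 2), (4, 3), (5, 2), (5, 3), (6, 2), (6, 3), (7, 2), (7, 3), (8, 2), (8, 3), (9, 2), (9, 3), (10, 2), (10, 3), (11, 2), (11, 3), (12, 2), (12, 3), (13, 2), (13, 3), (14, 2), (14, 3), (15, 2), (15, 3)]
Unfold 5 (reflect across v@2): 64 holes -> [(0, 0), (0, 1), (0, 2), (0, 3), (1, 0), (1, 1), (1, 2), (1, 3), (2, 0), (2, 1), (2, 2), (2, 3), (3, 0), (3, 1), (3, 2), (3, 3), (4, 0), (4, 1), (4, 2), (4, 3), (5, 0), (5, 1), (5, 2), (5, 3), (6, 0), (6, 1), (6, 2), (6, 3), (7, 0), (7, 1), (7, 2), (7, 3), (8, 0), (8, 1), (8, 2), (8, 3), (9, 0), (9, 1), (9, 2), (9, 3), (10, 0), (10, 1), (10, 2), (10, 3), (11, 0), (11, 1), (11, 2), (11, 3), (12, 0), (12, 1), (12, 2), (12, 3), (13, 0), (13, 1), (13, 2), (13, 3), (14, 0), (14, 1), (14, 2), (14, 3), (15, 0), (15, 1), (15, 2), (15, 3)]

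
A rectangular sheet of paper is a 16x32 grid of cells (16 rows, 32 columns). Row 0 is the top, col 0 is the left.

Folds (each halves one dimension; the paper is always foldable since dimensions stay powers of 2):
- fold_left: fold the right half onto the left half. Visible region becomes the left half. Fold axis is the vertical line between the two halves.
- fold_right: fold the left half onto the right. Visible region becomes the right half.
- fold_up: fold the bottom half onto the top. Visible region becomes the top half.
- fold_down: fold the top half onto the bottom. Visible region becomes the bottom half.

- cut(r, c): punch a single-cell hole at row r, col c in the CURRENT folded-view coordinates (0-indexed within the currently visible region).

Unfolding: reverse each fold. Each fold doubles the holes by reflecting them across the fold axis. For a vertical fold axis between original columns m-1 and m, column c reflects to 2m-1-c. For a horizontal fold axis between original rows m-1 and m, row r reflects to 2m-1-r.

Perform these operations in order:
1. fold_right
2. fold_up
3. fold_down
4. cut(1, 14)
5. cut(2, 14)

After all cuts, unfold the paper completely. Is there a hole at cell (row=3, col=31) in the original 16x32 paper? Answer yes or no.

Op 1 fold_right: fold axis v@16; visible region now rows[0,16) x cols[16,32) = 16x16
Op 2 fold_up: fold axis h@8; visible region now rows[0,8) x cols[16,32) = 8x16
Op 3 fold_down: fold axis h@4; visible region now rows[4,8) x cols[16,32) = 4x16
Op 4 cut(1, 14): punch at orig (5,30); cuts so far [(5, 30)]; region rows[4,8) x cols[16,32) = 4x16
Op 5 cut(2, 14): punch at orig (6,30); cuts so far [(5, 30), (6, 30)]; region rows[4,8) x cols[16,32) = 4x16
Unfold 1 (reflect across h@4): 4 holes -> [(1, 30), (2, 30), (5, 30), (6, 30)]
Unfold 2 (reflect across h@8): 8 holes -> [(1, 30), (2, 30), (5, 30), (6, 30), (9, 30), (10, 30), (13, 30), (14, 30)]
Unfold 3 (reflect across v@16): 16 holes -> [(1, 1), (1, 30), (2, 1), (2, 30), (5, 1), (5, 30), (6, 1), (6, 30), (9, 1), (9, 30), (10, 1), (10, 30), (13, 1), (13, 30), (14, 1), (14, 30)]
Holes: [(1, 1), (1, 30), (2, 1), (2, 30), (5, 1), (5, 30), (6, 1), (6, 30), (9, 1), (9, 30), (10, 1), (10, 30), (13, 1), (13, 30), (14, 1), (14, 30)]

Answer: no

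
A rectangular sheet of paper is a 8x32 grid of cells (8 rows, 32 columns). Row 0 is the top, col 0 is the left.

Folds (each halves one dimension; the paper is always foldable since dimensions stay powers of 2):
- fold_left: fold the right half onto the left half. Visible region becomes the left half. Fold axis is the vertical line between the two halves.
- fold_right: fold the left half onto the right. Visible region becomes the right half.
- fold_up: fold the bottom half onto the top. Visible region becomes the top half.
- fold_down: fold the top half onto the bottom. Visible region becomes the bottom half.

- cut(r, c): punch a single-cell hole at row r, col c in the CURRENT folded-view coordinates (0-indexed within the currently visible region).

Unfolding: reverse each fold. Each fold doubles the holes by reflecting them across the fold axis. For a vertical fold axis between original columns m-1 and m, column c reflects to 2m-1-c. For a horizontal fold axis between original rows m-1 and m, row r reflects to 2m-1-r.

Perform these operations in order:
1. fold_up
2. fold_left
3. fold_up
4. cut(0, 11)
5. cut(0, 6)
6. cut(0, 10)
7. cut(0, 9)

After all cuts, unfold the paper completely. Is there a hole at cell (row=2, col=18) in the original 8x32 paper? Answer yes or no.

Answer: no

Derivation:
Op 1 fold_up: fold axis h@4; visible region now rows[0,4) x cols[0,32) = 4x32
Op 2 fold_left: fold axis v@16; visible region now rows[0,4) x cols[0,16) = 4x16
Op 3 fold_up: fold axis h@2; visible region now rows[0,2) x cols[0,16) = 2x16
Op 4 cut(0, 11): punch at orig (0,11); cuts so far [(0, 11)]; region rows[0,2) x cols[0,16) = 2x16
Op 5 cut(0, 6): punch at orig (0,6); cuts so far [(0, 6), (0, 11)]; region rows[0,2) x cols[0,16) = 2x16
Op 6 cut(0, 10): punch at orig (0,10); cuts so far [(0, 6), (0, 10), (0, 11)]; region rows[0,2) x cols[0,16) = 2x16
Op 7 cut(0, 9): punch at orig (0,9); cuts so far [(0, 6), (0, 9), (0, 10), (0, 11)]; region rows[0,2) x cols[0,16) = 2x16
Unfold 1 (reflect across h@2): 8 holes -> [(0, 6), (0, 9), (0, 10), (0, 11), (3, 6), (3, 9), (3, 10), (3, 11)]
Unfold 2 (reflect across v@16): 16 holes -> [(0, 6), (0, 9), (0, 10), (0, 11), (0, 20), (0, 21), (0, 22), (0, 25), (3, 6), (3, 9), (3, 10), (3, 11), (3, 20), (3, 21), (3, 22), (3, 25)]
Unfold 3 (reflect across h@4): 32 holes -> [(0, 6), (0, 9), (0, 10), (0, 11), (0, 20), (0, 21), (0, 22), (0, 25), (3, 6), (3, 9), (3, 10), (3, 11), (3, 20), (3, 21), (3, 22), (3, 25), (4, 6), (4, 9), (4, 10), (4, 11), (4, 20), (4, 21), (4, 22), (4, 25), (7, 6), (7, 9), (7, 10), (7, 11), (7, 20), (7, 21), (7, 22), (7, 25)]
Holes: [(0, 6), (0, 9), (0, 10), (0, 11), (0, 20), (0, 21), (0, 22), (0, 25), (3, 6), (3, 9), (3, 10), (3, 11), (3, 20), (3, 21), (3, 22), (3, 25), (4, 6), (4, 9), (4, 10), (4, 11), (4, 20), (4, 21), (4, 22), (4, 25), (7, 6), (7, 9), (7, 10), (7, 11), (7, 20), (7, 21), (7, 22), (7, 25)]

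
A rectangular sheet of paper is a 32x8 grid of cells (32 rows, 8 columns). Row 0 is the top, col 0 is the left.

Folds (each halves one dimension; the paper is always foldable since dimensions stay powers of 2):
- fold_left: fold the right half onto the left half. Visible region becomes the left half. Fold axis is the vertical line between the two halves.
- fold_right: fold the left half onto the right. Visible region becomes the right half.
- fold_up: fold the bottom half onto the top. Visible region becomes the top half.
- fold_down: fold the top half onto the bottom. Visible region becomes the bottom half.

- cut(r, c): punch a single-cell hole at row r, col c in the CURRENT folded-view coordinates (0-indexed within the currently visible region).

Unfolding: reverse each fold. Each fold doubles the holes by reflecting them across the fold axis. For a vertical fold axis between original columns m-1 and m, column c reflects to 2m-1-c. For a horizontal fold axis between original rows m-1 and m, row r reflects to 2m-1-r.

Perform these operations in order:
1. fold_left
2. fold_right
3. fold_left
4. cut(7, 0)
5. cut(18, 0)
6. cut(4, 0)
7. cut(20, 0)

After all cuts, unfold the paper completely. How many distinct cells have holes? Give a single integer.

Op 1 fold_left: fold axis v@4; visible region now rows[0,32) x cols[0,4) = 32x4
Op 2 fold_right: fold axis v@2; visible region now rows[0,32) x cols[2,4) = 32x2
Op 3 fold_left: fold axis v@3; visible region now rows[0,32) x cols[2,3) = 32x1
Op 4 cut(7, 0): punch at orig (7,2); cuts so far [(7, 2)]; region rows[0,32) x cols[2,3) = 32x1
Op 5 cut(18, 0): punch at orig (18,2); cuts so far [(7, 2), (18, 2)]; region rows[0,32) x cols[2,3) = 32x1
Op 6 cut(4, 0): punch at orig (4,2); cuts so far [(4, 2), (7, 2), (18, 2)]; region rows[0,32) x cols[2,3) = 32x1
Op 7 cut(20, 0): punch at orig (20,2); cuts so far [(4, 2), (7, 2), (18, 2), (20, 2)]; region rows[0,32) x cols[2,3) = 32x1
Unfold 1 (reflect across v@3): 8 holes -> [(4, 2), (4, 3), (7, 2), (7, 3), (18, 2), (18, 3), (20, 2), (20, 3)]
Unfold 2 (reflect across v@2): 16 holes -> [(4, 0), (4, 1), (4, 2), (4, 3), (7, 0), (7, 1), (7, 2), (7, 3), (18, 0), (18, 1), (18, 2), (18, 3), (20, 0), (20, 1), (20, 2), (20, 3)]
Unfold 3 (reflect across v@4): 32 holes -> [(4, 0), (4, 1), (4, 2), (4, 3), (4, 4), (4, 5), (4, 6), (4, 7), (7, 0), (7, 1), (7, 2), (7, 3), (7, 4), (7, 5), (7, 6), (7, 7), (18, 0), (18, 1), (18, 2), (18, 3), (18, 4), (18, 5), (18, 6), (18, 7), (20, 0), (20, 1), (20, 2), (20, 3), (20, 4), (20, 5), (20, 6), (20, 7)]

Answer: 32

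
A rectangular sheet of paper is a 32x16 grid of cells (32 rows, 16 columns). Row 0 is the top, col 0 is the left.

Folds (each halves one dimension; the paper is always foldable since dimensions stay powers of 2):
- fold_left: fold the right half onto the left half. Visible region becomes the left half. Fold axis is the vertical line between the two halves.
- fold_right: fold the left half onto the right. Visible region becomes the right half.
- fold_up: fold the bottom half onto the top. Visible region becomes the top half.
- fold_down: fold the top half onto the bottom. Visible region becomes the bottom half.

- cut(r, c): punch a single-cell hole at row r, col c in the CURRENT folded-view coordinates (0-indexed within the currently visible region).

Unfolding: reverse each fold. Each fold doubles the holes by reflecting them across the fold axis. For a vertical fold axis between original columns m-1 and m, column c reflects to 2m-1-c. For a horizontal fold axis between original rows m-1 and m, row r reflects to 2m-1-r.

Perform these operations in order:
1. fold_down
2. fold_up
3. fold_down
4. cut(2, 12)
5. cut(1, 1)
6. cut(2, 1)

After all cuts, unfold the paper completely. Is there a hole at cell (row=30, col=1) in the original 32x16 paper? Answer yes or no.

Answer: yes

Derivation:
Op 1 fold_down: fold axis h@16; visible region now rows[16,32) x cols[0,16) = 16x16
Op 2 fold_up: fold axis h@24; visible region now rows[16,24) x cols[0,16) = 8x16
Op 3 fold_down: fold axis h@20; visible region now rows[20,24) x cols[0,16) = 4x16
Op 4 cut(2, 12): punch at orig (22,12); cuts so far [(22, 12)]; region rows[20,24) x cols[0,16) = 4x16
Op 5 cut(1, 1): punch at orig (21,1); cuts so far [(21, 1), (22, 12)]; region rows[20,24) x cols[0,16) = 4x16
Op 6 cut(2, 1): punch at orig (22,1); cuts so far [(21, 1), (22, 1), (22, 12)]; region rows[20,24) x cols[0,16) = 4x16
Unfold 1 (reflect across h@20): 6 holes -> [(17, 1), (17, 12), (18, 1), (21, 1), (22, 1), (22, 12)]
Unfold 2 (reflect across h@24): 12 holes -> [(17, 1), (17, 12), (18, 1), (21, 1), (22, 1), (22, 12), (25, 1), (25, 12), (26, 1), (29, 1), (30, 1), (30, 12)]
Unfold 3 (reflect across h@16): 24 holes -> [(1, 1), (1, 12), (2, 1), (5, 1), (6, 1), (6, 12), (9, 1), (9, 12), (10, 1), (13, 1), (14, 1), (14, 12), (17, 1), (17, 12), (18, 1), (21, 1), (22, 1), (22, 12), (25, 1), (25, 12), (26, 1), (29, 1), (30, 1), (30, 12)]
Holes: [(1, 1), (1, 12), (2, 1), (5, 1), (6, 1), (6, 12), (9, 1), (9, 12), (10, 1), (13, 1), (14, 1), (14, 12), (17, 1), (17, 12), (18, 1), (21, 1), (22, 1), (22, 12), (25, 1), (25, 12), (26, 1), (29, 1), (30, 1), (30, 12)]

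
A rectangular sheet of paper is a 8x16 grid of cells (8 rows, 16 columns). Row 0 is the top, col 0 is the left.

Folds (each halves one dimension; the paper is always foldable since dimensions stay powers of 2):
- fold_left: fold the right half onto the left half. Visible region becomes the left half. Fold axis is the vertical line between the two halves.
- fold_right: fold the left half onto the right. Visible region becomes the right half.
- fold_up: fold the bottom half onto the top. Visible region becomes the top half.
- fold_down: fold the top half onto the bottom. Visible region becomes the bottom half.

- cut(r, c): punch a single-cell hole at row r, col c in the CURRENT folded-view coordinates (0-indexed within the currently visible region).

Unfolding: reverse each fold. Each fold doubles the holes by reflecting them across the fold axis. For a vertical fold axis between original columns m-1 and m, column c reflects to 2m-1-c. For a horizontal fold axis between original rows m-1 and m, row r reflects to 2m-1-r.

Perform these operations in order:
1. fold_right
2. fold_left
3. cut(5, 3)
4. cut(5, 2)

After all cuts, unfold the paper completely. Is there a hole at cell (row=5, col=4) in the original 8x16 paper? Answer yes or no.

Op 1 fold_right: fold axis v@8; visible region now rows[0,8) x cols[8,16) = 8x8
Op 2 fold_left: fold axis v@12; visible region now rows[0,8) x cols[8,12) = 8x4
Op 3 cut(5, 3): punch at orig (5,11); cuts so far [(5, 11)]; region rows[0,8) x cols[8,12) = 8x4
Op 4 cut(5, 2): punch at orig (5,10); cuts so far [(5, 10), (5, 11)]; region rows[0,8) x cols[8,12) = 8x4
Unfold 1 (reflect across v@12): 4 holes -> [(5, 10), (5, 11), (5, 12), (5, 13)]
Unfold 2 (reflect across v@8): 8 holes -> [(5, 2), (5, 3), (5, 4), (5, 5), (5, 10), (5, 11), (5, 12), (5, 13)]
Holes: [(5, 2), (5, 3), (5, 4), (5, 5), (5, 10), (5, 11), (5, 12), (5, 13)]

Answer: yes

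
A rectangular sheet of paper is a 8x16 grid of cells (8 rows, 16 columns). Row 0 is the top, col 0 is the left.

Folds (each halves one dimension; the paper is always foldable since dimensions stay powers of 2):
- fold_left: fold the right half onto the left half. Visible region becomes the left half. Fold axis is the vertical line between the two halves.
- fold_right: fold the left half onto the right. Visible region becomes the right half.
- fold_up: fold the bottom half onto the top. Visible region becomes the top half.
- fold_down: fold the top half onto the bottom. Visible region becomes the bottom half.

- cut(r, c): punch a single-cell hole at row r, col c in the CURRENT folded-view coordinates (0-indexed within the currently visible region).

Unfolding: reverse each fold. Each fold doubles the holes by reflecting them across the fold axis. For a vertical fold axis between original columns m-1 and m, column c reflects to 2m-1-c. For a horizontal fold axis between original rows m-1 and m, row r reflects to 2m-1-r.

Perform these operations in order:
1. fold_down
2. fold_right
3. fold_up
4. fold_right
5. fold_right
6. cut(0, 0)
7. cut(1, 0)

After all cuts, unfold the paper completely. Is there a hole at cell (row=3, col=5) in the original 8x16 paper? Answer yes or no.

Op 1 fold_down: fold axis h@4; visible region now rows[4,8) x cols[0,16) = 4x16
Op 2 fold_right: fold axis v@8; visible region now rows[4,8) x cols[8,16) = 4x8
Op 3 fold_up: fold axis h@6; visible region now rows[4,6) x cols[8,16) = 2x8
Op 4 fold_right: fold axis v@12; visible region now rows[4,6) x cols[12,16) = 2x4
Op 5 fold_right: fold axis v@14; visible region now rows[4,6) x cols[14,16) = 2x2
Op 6 cut(0, 0): punch at orig (4,14); cuts so far [(4, 14)]; region rows[4,6) x cols[14,16) = 2x2
Op 7 cut(1, 0): punch at orig (5,14); cuts so far [(4, 14), (5, 14)]; region rows[4,6) x cols[14,16) = 2x2
Unfold 1 (reflect across v@14): 4 holes -> [(4, 13), (4, 14), (5, 13), (5, 14)]
Unfold 2 (reflect across v@12): 8 holes -> [(4, 9), (4, 10), (4, 13), (4, 14), (5, 9), (5, 10), (5, 13), (5, 14)]
Unfold 3 (reflect across h@6): 16 holes -> [(4, 9), (4, 10), (4, 13), (4, 14), (5, 9), (5, 10), (5, 13), (5, 14), (6, 9), (6, 10), (6, 13), (6, 14), (7, 9), (7, 10), (7, 13), (7, 14)]
Unfold 4 (reflect across v@8): 32 holes -> [(4, 1), (4, 2), (4, 5), (4, 6), (4, 9), (4, 10), (4, 13), (4, 14), (5, 1), (5, 2), (5, 5), (5, 6), (5, 9), (5, 10), (5, 13), (5, 14), (6, 1), (6, 2), (6, 5), (6, 6), (6, 9), (6, 10), (6, 13), (6, 14), (7, 1), (7, 2), (7, 5), (7, 6), (7, 9), (7, 10), (7, 13), (7, 14)]
Unfold 5 (reflect across h@4): 64 holes -> [(0, 1), (0, 2), (0, 5), (0, 6), (0, 9), (0, 10), (0, 13), (0, 14), (1, 1), (1, 2), (1, 5), (1, 6), (1, 9), (1, 10), (1, 13), (1, 14), (2, 1), (2, 2), (2, 5), (2, 6), (2, 9), (2, 10), (2, 13), (2, 14), (3, 1), (3, 2), (3, 5), (3, 6), (3, 9), (3, 10), (3, 13), (3, 14), (4, 1), (4, 2), (4, 5), (4, 6), (4, 9), (4, 10), (4, 13), (4, 14), (5, 1), (5, 2), (5, 5), (5, 6), (5, 9), (5, 10), (5, 13), (5, 14), (6, 1), (6, 2), (6, 5), (6, 6), (6, 9), (6, 10), (6, 13), (6, 14), (7, 1), (7, 2), (7, 5), (7, 6), (7, 9), (7, 10), (7, 13), (7, 14)]
Holes: [(0, 1), (0, 2), (0, 5), (0, 6), (0, 9), (0, 10), (0, 13), (0, 14), (1, 1), (1, 2), (1, 5), (1, 6), (1, 9), (1, 10), (1, 13), (1, 14), (2, 1), (2, 2), (2, 5), (2, 6), (2, 9), (2, 10), (2, 13), (2, 14), (3, 1), (3, 2), (3, 5), (3, 6), (3, 9), (3, 10), (3, 13), (3, 14), (4, 1), (4, 2), (4, 5), (4, 6), (4, 9), (4, 10), (4, 13), (4, 14), (5, 1), (5, 2), (5, 5), (5, 6), (5, 9), (5, 10), (5, 13), (5, 14), (6, 1), (6, 2), (6, 5), (6, 6), (6, 9), (6, 10), (6, 13), (6, 14), (7, 1), (7, 2), (7, 5), (7, 6), (7, 9), (7, 10), (7, 13), (7, 14)]

Answer: yes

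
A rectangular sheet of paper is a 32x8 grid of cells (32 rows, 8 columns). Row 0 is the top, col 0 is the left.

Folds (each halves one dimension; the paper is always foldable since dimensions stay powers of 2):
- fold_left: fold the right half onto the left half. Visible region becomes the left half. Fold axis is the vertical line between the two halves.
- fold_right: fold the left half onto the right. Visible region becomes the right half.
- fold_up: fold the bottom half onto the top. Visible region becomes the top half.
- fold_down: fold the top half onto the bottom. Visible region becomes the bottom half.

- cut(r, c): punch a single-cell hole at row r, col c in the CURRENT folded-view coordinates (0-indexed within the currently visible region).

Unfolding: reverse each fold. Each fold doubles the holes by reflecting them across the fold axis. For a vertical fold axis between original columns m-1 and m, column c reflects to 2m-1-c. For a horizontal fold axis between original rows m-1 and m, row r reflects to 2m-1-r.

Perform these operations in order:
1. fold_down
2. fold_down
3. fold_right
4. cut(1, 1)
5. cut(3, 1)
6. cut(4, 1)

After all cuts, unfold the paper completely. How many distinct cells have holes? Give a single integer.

Op 1 fold_down: fold axis h@16; visible region now rows[16,32) x cols[0,8) = 16x8
Op 2 fold_down: fold axis h@24; visible region now rows[24,32) x cols[0,8) = 8x8
Op 3 fold_right: fold axis v@4; visible region now rows[24,32) x cols[4,8) = 8x4
Op 4 cut(1, 1): punch at orig (25,5); cuts so far [(25, 5)]; region rows[24,32) x cols[4,8) = 8x4
Op 5 cut(3, 1): punch at orig (27,5); cuts so far [(25, 5), (27, 5)]; region rows[24,32) x cols[4,8) = 8x4
Op 6 cut(4, 1): punch at orig (28,5); cuts so far [(25, 5), (27, 5), (28, 5)]; region rows[24,32) x cols[4,8) = 8x4
Unfold 1 (reflect across v@4): 6 holes -> [(25, 2), (25, 5), (27, 2), (27, 5), (28, 2), (28, 5)]
Unfold 2 (reflect across h@24): 12 holes -> [(19, 2), (19, 5), (20, 2), (20, 5), (22, 2), (22, 5), (25, 2), (25, 5), (27, 2), (27, 5), (28, 2), (28, 5)]
Unfold 3 (reflect across h@16): 24 holes -> [(3, 2), (3, 5), (4, 2), (4, 5), (6, 2), (6, 5), (9, 2), (9, 5), (11, 2), (11, 5), (12, 2), (12, 5), (19, 2), (19, 5), (20, 2), (20, 5), (22, 2), (22, 5), (25, 2), (25, 5), (27, 2), (27, 5), (28, 2), (28, 5)]

Answer: 24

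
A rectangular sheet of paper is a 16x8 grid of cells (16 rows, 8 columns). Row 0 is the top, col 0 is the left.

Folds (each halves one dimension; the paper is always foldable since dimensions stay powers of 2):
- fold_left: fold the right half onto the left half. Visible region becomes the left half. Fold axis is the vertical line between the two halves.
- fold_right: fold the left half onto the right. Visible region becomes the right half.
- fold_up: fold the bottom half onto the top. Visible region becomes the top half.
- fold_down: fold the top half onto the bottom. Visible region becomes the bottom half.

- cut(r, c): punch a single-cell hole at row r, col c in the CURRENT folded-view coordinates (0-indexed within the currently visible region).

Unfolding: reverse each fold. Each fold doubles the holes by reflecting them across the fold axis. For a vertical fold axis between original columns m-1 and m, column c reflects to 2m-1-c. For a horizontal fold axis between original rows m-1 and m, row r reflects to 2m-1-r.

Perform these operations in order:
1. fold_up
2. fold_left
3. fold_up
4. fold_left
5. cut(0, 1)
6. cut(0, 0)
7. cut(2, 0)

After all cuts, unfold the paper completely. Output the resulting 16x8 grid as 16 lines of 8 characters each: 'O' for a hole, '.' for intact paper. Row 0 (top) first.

Op 1 fold_up: fold axis h@8; visible region now rows[0,8) x cols[0,8) = 8x8
Op 2 fold_left: fold axis v@4; visible region now rows[0,8) x cols[0,4) = 8x4
Op 3 fold_up: fold axis h@4; visible region now rows[0,4) x cols[0,4) = 4x4
Op 4 fold_left: fold axis v@2; visible region now rows[0,4) x cols[0,2) = 4x2
Op 5 cut(0, 1): punch at orig (0,1); cuts so far [(0, 1)]; region rows[0,4) x cols[0,2) = 4x2
Op 6 cut(0, 0): punch at orig (0,0); cuts so far [(0, 0), (0, 1)]; region rows[0,4) x cols[0,2) = 4x2
Op 7 cut(2, 0): punch at orig (2,0); cuts so far [(0, 0), (0, 1), (2, 0)]; region rows[0,4) x cols[0,2) = 4x2
Unfold 1 (reflect across v@2): 6 holes -> [(0, 0), (0, 1), (0, 2), (0, 3), (2, 0), (2, 3)]
Unfold 2 (reflect across h@4): 12 holes -> [(0, 0), (0, 1), (0, 2), (0, 3), (2, 0), (2, 3), (5, 0), (5, 3), (7, 0), (7, 1), (7, 2), (7, 3)]
Unfold 3 (reflect across v@4): 24 holes -> [(0, 0), (0, 1), (0, 2), (0, 3), (0, 4), (0, 5), (0, 6), (0, 7), (2, 0), (2, 3), (2, 4), (2, 7), (5, 0), (5, 3), (5, 4), (5, 7), (7, 0), (7, 1), (7, 2), (7, 3), (7, 4), (7, 5), (7, 6), (7, 7)]
Unfold 4 (reflect across h@8): 48 holes -> [(0, 0), (0, 1), (0, 2), (0, 3), (0, 4), (0, 5), (0, 6), (0, 7), (2, 0), (2, 3), (2, 4), (2, 7), (5, 0), (5, 3), (5, 4), (5, 7), (7, 0), (7, 1), (7, 2), (7, 3), (7, 4), (7, 5), (7, 6), (7, 7), (8, 0), (8, 1), (8, 2), (8, 3), (8, 4), (8, 5), (8, 6), (8, 7), (10, 0), (10, 3), (10, 4), (10, 7), (13, 0), (13, 3), (13, 4), (13, 7), (15, 0), (15, 1), (15, 2), (15, 3), (15, 4), (15, 5), (15, 6), (15, 7)]

Answer: OOOOOOOO
........
O..OO..O
........
........
O..OO..O
........
OOOOOOOO
OOOOOOOO
........
O..OO..O
........
........
O..OO..O
........
OOOOOOOO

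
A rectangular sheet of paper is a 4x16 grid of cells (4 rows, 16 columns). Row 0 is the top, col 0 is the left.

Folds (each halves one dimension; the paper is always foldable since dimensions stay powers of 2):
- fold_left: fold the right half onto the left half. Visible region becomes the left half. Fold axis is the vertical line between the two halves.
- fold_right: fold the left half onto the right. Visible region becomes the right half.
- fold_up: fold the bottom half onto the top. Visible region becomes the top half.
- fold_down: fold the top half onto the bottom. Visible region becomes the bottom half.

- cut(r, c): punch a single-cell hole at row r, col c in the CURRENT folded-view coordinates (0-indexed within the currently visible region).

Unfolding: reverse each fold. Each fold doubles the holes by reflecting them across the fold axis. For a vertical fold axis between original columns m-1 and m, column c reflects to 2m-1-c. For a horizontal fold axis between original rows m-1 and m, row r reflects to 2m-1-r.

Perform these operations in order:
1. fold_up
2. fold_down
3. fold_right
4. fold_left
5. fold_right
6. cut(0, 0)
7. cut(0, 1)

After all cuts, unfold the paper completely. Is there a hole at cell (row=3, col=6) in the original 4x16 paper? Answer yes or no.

Answer: yes

Derivation:
Op 1 fold_up: fold axis h@2; visible region now rows[0,2) x cols[0,16) = 2x16
Op 2 fold_down: fold axis h@1; visible region now rows[1,2) x cols[0,16) = 1x16
Op 3 fold_right: fold axis v@8; visible region now rows[1,2) x cols[8,16) = 1x8
Op 4 fold_left: fold axis v@12; visible region now rows[1,2) x cols[8,12) = 1x4
Op 5 fold_right: fold axis v@10; visible region now rows[1,2) x cols[10,12) = 1x2
Op 6 cut(0, 0): punch at orig (1,10); cuts so far [(1, 10)]; region rows[1,2) x cols[10,12) = 1x2
Op 7 cut(0, 1): punch at orig (1,11); cuts so far [(1, 10), (1, 11)]; region rows[1,2) x cols[10,12) = 1x2
Unfold 1 (reflect across v@10): 4 holes -> [(1, 8), (1, 9), (1, 10), (1, 11)]
Unfold 2 (reflect across v@12): 8 holes -> [(1, 8), (1, 9), (1, 10), (1, 11), (1, 12), (1, 13), (1, 14), (1, 15)]
Unfold 3 (reflect across v@8): 16 holes -> [(1, 0), (1, 1), (1, 2), (1, 3), (1, 4), (1, 5), (1, 6), (1, 7), (1, 8), (1, 9), (1, 10), (1, 11), (1, 12), (1, 13), (1, 14), (1, 15)]
Unfold 4 (reflect across h@1): 32 holes -> [(0, 0), (0, 1), (0, 2), (0, 3), (0, 4), (0, 5), (0, 6), (0, 7), (0, 8), (0, 9), (0, 10), (0, 11), (0, 12), (0, 13), (0, 14), (0, 15), (1, 0), (1, 1), (1, 2), (1, 3), (1, 4), (1, 5), (1, 6), (1, 7), (1, 8), (1, 9), (1, 10), (1, 11), (1, 12), (1, 13), (1, 14), (1, 15)]
Unfold 5 (reflect across h@2): 64 holes -> [(0, 0), (0, 1), (0, 2), (0, 3), (0, 4), (0, 5), (0, 6), (0, 7), (0, 8), (0, 9), (0, 10), (0, 11), (0, 12), (0, 13), (0, 14), (0, 15), (1, 0), (1, 1), (1, 2), (1, 3), (1, 4), (1, 5), (1, 6), (1, 7), (1, 8), (1, 9), (1, 10), (1, 11), (1, 12), (1, 13), (1, 14), (1, 15), (2, 0), (2, 1), (2, 2), (2, 3), (2, 4), (2, 5), (2, 6), (2, 7), (2, 8), (2, 9), (2, 10), (2, 11), (2, 12), (2, 13), (2, 14), (2, 15), (3, 0), (3, 1), (3, 2), (3, 3), (3, 4), (3, 5), (3, 6), (3, 7), (3, 8), (3, 9), (3, 10), (3, 11), (3, 12), (3, 13), (3, 14), (3, 15)]
Holes: [(0, 0), (0, 1), (0, 2), (0, 3), (0, 4), (0, 5), (0, 6), (0, 7), (0, 8), (0, 9), (0, 10), (0, 11), (0, 12), (0, 13), (0, 14), (0, 15), (1, 0), (1, 1), (1, 2), (1, 3), (1, 4), (1, 5), (1, 6), (1, 7), (1, 8), (1, 9), (1, 10), (1, 11), (1, 12), (1, 13), (1, 14), (1, 15), (2, 0), (2, 1), (2, 2), (2, 3), (2, 4), (2, 5), (2, 6), (2, 7), (2, 8), (2, 9), (2, 10), (2, 11), (2, 12), (2, 13), (2, 14), (2, 15), (3, 0), (3, 1), (3, 2), (3, 3), (3, 4), (3, 5), (3, 6), (3, 7), (3, 8), (3, 9), (3, 10), (3, 11), (3, 12), (3, 13), (3, 14), (3, 15)]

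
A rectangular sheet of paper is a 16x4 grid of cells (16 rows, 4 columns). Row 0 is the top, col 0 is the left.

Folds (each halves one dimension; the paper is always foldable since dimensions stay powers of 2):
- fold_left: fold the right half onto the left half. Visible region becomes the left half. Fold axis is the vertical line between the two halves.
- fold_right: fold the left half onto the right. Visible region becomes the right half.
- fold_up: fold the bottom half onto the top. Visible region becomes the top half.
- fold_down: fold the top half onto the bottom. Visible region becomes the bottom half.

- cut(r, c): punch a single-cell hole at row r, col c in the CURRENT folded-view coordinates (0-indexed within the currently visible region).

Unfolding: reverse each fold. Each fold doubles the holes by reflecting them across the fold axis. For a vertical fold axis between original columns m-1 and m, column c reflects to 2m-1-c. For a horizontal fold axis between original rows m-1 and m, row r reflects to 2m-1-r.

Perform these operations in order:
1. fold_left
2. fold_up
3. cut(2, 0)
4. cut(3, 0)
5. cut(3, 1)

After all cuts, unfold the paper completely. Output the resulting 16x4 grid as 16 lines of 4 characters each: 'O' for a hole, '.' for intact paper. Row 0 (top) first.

Answer: ....
....
O..O
OOOO
....
....
....
....
....
....
....
....
OOOO
O..O
....
....

Derivation:
Op 1 fold_left: fold axis v@2; visible region now rows[0,16) x cols[0,2) = 16x2
Op 2 fold_up: fold axis h@8; visible region now rows[0,8) x cols[0,2) = 8x2
Op 3 cut(2, 0): punch at orig (2,0); cuts so far [(2, 0)]; region rows[0,8) x cols[0,2) = 8x2
Op 4 cut(3, 0): punch at orig (3,0); cuts so far [(2, 0), (3, 0)]; region rows[0,8) x cols[0,2) = 8x2
Op 5 cut(3, 1): punch at orig (3,1); cuts so far [(2, 0), (3, 0), (3, 1)]; region rows[0,8) x cols[0,2) = 8x2
Unfold 1 (reflect across h@8): 6 holes -> [(2, 0), (3, 0), (3, 1), (12, 0), (12, 1), (13, 0)]
Unfold 2 (reflect across v@2): 12 holes -> [(2, 0), (2, 3), (3, 0), (3, 1), (3, 2), (3, 3), (12, 0), (12, 1), (12, 2), (12, 3), (13, 0), (13, 3)]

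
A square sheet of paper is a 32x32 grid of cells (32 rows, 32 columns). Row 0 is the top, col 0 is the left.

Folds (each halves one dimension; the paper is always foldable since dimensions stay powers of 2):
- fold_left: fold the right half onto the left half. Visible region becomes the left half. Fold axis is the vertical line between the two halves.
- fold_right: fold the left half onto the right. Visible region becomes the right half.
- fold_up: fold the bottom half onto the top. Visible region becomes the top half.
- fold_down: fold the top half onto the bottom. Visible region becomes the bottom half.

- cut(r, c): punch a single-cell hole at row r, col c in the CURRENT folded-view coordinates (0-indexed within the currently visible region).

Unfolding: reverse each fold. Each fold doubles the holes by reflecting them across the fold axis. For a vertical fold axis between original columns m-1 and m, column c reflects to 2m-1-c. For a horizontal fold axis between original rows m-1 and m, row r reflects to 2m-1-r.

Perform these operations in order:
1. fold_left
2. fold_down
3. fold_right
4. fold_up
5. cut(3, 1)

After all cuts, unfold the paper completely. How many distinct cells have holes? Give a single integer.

Answer: 16

Derivation:
Op 1 fold_left: fold axis v@16; visible region now rows[0,32) x cols[0,16) = 32x16
Op 2 fold_down: fold axis h@16; visible region now rows[16,32) x cols[0,16) = 16x16
Op 3 fold_right: fold axis v@8; visible region now rows[16,32) x cols[8,16) = 16x8
Op 4 fold_up: fold axis h@24; visible region now rows[16,24) x cols[8,16) = 8x8
Op 5 cut(3, 1): punch at orig (19,9); cuts so far [(19, 9)]; region rows[16,24) x cols[8,16) = 8x8
Unfold 1 (reflect across h@24): 2 holes -> [(19, 9), (28, 9)]
Unfold 2 (reflect across v@8): 4 holes -> [(19, 6), (19, 9), (28, 6), (28, 9)]
Unfold 3 (reflect across h@16): 8 holes -> [(3, 6), (3, 9), (12, 6), (12, 9), (19, 6), (19, 9), (28, 6), (28, 9)]
Unfold 4 (reflect across v@16): 16 holes -> [(3, 6), (3, 9), (3, 22), (3, 25), (12, 6), (12, 9), (12, 22), (12, 25), (19, 6), (19, 9), (19, 22), (19, 25), (28, 6), (28, 9), (28, 22), (28, 25)]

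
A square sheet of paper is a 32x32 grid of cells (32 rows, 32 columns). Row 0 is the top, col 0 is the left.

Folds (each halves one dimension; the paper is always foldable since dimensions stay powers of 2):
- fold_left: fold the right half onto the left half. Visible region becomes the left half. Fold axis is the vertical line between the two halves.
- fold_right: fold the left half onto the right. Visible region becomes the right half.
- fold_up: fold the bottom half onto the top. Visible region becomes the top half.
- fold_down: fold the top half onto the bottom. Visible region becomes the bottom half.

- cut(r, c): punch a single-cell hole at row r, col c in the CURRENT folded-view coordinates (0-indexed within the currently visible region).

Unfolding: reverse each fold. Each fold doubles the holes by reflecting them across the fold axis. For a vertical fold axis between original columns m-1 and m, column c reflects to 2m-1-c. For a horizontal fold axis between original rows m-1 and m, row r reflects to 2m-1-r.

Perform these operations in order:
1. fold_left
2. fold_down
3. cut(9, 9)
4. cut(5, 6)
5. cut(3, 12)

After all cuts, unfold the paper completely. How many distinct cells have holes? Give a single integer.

Op 1 fold_left: fold axis v@16; visible region now rows[0,32) x cols[0,16) = 32x16
Op 2 fold_down: fold axis h@16; visible region now rows[16,32) x cols[0,16) = 16x16
Op 3 cut(9, 9): punch at orig (25,9); cuts so far [(25, 9)]; region rows[16,32) x cols[0,16) = 16x16
Op 4 cut(5, 6): punch at orig (21,6); cuts so far [(21, 6), (25, 9)]; region rows[16,32) x cols[0,16) = 16x16
Op 5 cut(3, 12): punch at orig (19,12); cuts so far [(19, 12), (21, 6), (25, 9)]; region rows[16,32) x cols[0,16) = 16x16
Unfold 1 (reflect across h@16): 6 holes -> [(6, 9), (10, 6), (12, 12), (19, 12), (21, 6), (25, 9)]
Unfold 2 (reflect across v@16): 12 holes -> [(6, 9), (6, 22), (10, 6), (10, 25), (12, 12), (12, 19), (19, 12), (19, 19), (21, 6), (21, 25), (25, 9), (25, 22)]

Answer: 12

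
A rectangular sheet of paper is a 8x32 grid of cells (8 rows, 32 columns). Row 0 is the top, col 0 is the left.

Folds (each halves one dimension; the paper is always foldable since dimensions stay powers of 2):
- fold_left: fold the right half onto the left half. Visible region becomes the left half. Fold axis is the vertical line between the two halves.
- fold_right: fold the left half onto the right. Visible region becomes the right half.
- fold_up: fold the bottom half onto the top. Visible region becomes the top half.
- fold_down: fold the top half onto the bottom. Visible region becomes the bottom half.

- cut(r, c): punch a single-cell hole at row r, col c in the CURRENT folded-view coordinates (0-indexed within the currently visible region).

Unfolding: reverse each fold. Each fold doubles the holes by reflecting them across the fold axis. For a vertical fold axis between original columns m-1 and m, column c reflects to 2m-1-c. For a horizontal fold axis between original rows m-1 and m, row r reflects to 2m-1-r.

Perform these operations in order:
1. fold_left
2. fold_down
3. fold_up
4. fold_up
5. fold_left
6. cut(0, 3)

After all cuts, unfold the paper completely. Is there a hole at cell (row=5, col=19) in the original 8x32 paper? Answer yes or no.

Answer: yes

Derivation:
Op 1 fold_left: fold axis v@16; visible region now rows[0,8) x cols[0,16) = 8x16
Op 2 fold_down: fold axis h@4; visible region now rows[4,8) x cols[0,16) = 4x16
Op 3 fold_up: fold axis h@6; visible region now rows[4,6) x cols[0,16) = 2x16
Op 4 fold_up: fold axis h@5; visible region now rows[4,5) x cols[0,16) = 1x16
Op 5 fold_left: fold axis v@8; visible region now rows[4,5) x cols[0,8) = 1x8
Op 6 cut(0, 3): punch at orig (4,3); cuts so far [(4, 3)]; region rows[4,5) x cols[0,8) = 1x8
Unfold 1 (reflect across v@8): 2 holes -> [(4, 3), (4, 12)]
Unfold 2 (reflect across h@5): 4 holes -> [(4, 3), (4, 12), (5, 3), (5, 12)]
Unfold 3 (reflect across h@6): 8 holes -> [(4, 3), (4, 12), (5, 3), (5, 12), (6, 3), (6, 12), (7, 3), (7, 12)]
Unfold 4 (reflect across h@4): 16 holes -> [(0, 3), (0, 12), (1, 3), (1, 12), (2, 3), (2, 12), (3, 3), (3, 12), (4, 3), (4, 12), (5, 3), (5, 12), (6, 3), (6, 12), (7, 3), (7, 12)]
Unfold 5 (reflect across v@16): 32 holes -> [(0, 3), (0, 12), (0, 19), (0, 28), (1, 3), (1, 12), (1, 19), (1, 28), (2, 3), (2, 12), (2, 19), (2, 28), (3, 3), (3, 12), (3, 19), (3, 28), (4, 3), (4, 12), (4, 19), (4, 28), (5, 3), (5, 12), (5, 19), (5, 28), (6, 3), (6, 12), (6, 19), (6, 28), (7, 3), (7, 12), (7, 19), (7, 28)]
Holes: [(0, 3), (0, 12), (0, 19), (0, 28), (1, 3), (1, 12), (1, 19), (1, 28), (2, 3), (2, 12), (2, 19), (2, 28), (3, 3), (3, 12), (3, 19), (3, 28), (4, 3), (4, 12), (4, 19), (4, 28), (5, 3), (5, 12), (5, 19), (5, 28), (6, 3), (6, 12), (6, 19), (6, 28), (7, 3), (7, 12), (7, 19), (7, 28)]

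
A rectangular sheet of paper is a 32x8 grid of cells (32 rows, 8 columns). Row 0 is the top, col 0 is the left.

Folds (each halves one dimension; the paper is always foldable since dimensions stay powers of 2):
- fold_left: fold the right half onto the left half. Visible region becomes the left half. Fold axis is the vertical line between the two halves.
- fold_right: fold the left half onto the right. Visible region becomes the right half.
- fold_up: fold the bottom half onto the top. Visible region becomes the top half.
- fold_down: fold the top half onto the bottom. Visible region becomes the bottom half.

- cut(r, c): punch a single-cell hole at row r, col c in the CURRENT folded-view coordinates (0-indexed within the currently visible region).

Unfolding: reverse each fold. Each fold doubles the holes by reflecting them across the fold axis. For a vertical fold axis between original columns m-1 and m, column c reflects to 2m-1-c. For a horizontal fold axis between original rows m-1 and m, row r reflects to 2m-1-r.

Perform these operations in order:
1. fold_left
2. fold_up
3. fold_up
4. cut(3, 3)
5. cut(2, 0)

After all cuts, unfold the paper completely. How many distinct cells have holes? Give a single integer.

Answer: 16

Derivation:
Op 1 fold_left: fold axis v@4; visible region now rows[0,32) x cols[0,4) = 32x4
Op 2 fold_up: fold axis h@16; visible region now rows[0,16) x cols[0,4) = 16x4
Op 3 fold_up: fold axis h@8; visible region now rows[0,8) x cols[0,4) = 8x4
Op 4 cut(3, 3): punch at orig (3,3); cuts so far [(3, 3)]; region rows[0,8) x cols[0,4) = 8x4
Op 5 cut(2, 0): punch at orig (2,0); cuts so far [(2, 0), (3, 3)]; region rows[0,8) x cols[0,4) = 8x4
Unfold 1 (reflect across h@8): 4 holes -> [(2, 0), (3, 3), (12, 3), (13, 0)]
Unfold 2 (reflect across h@16): 8 holes -> [(2, 0), (3, 3), (12, 3), (13, 0), (18, 0), (19, 3), (28, 3), (29, 0)]
Unfold 3 (reflect across v@4): 16 holes -> [(2, 0), (2, 7), (3, 3), (3, 4), (12, 3), (12, 4), (13, 0), (13, 7), (18, 0), (18, 7), (19, 3), (19, 4), (28, 3), (28, 4), (29, 0), (29, 7)]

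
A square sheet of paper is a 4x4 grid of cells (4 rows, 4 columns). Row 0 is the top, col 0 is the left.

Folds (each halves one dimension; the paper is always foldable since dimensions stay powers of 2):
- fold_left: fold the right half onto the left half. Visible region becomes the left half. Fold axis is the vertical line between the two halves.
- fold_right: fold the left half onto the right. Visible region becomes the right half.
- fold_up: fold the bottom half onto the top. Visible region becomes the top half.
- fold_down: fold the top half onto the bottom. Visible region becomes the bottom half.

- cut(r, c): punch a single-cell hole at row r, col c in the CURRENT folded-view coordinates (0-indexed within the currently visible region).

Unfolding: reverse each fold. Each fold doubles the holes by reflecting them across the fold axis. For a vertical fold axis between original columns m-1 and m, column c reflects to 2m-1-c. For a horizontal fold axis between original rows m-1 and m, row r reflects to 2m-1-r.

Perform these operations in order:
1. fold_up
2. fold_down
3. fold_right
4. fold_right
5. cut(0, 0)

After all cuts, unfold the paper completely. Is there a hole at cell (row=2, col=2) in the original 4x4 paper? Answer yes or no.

Op 1 fold_up: fold axis h@2; visible region now rows[0,2) x cols[0,4) = 2x4
Op 2 fold_down: fold axis h@1; visible region now rows[1,2) x cols[0,4) = 1x4
Op 3 fold_right: fold axis v@2; visible region now rows[1,2) x cols[2,4) = 1x2
Op 4 fold_right: fold axis v@3; visible region now rows[1,2) x cols[3,4) = 1x1
Op 5 cut(0, 0): punch at orig (1,3); cuts so far [(1, 3)]; region rows[1,2) x cols[3,4) = 1x1
Unfold 1 (reflect across v@3): 2 holes -> [(1, 2), (1, 3)]
Unfold 2 (reflect across v@2): 4 holes -> [(1, 0), (1, 1), (1, 2), (1, 3)]
Unfold 3 (reflect across h@1): 8 holes -> [(0, 0), (0, 1), (0, 2), (0, 3), (1, 0), (1, 1), (1, 2), (1, 3)]
Unfold 4 (reflect across h@2): 16 holes -> [(0, 0), (0, 1), (0, 2), (0, 3), (1, 0), (1, 1), (1, 2), (1, 3), (2, 0), (2, 1), (2, 2), (2, 3), (3, 0), (3, 1), (3, 2), (3, 3)]
Holes: [(0, 0), (0, 1), (0, 2), (0, 3), (1, 0), (1, 1), (1, 2), (1, 3), (2, 0), (2, 1), (2, 2), (2, 3), (3, 0), (3, 1), (3, 2), (3, 3)]

Answer: yes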